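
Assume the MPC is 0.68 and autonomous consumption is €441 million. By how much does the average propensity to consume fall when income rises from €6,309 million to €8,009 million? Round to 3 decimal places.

ΔAPC = 0.015

At Y = 6309: C = 441 + 0.68(6309) = 4731.12, APC = 4731.12/6309 = 0.7499
At Y = 8009: C = 5887.12, APC = 5887.12/8009 = 0.7351
Fall in APC = 0.7499 − 0.7351 = 0.0148 ≈ 0.015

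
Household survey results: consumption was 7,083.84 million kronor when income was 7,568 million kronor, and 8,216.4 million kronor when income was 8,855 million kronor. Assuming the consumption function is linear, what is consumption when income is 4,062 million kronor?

MPC = (8216.4 − 7083.84)/(8855 − 7568) = 1132.56/1287 = 0.88
a = 7083.84 − 0.88(7568) = 7083.84 − 6659.84 = 424
C = 424 + 0.88(4062) = 424 + 3574.56 = 3998.56

C = 3998.56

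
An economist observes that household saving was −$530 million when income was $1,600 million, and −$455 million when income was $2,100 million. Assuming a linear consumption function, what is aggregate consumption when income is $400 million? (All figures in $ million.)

C = 1110

MPS = ΔS/ΔY = (-455 − (-530))/(2100 − 1600) = 75/500 = 0.15
MPC = 1 − MPS = 0.85
Autonomous saving = -530 − 0.15(1600) = -770, so a = 770
C = 770 + 0.85(400) = 770 + 340 = 1110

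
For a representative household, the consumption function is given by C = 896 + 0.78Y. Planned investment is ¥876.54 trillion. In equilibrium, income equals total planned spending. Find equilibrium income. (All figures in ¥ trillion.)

Y = C + I = 896 + 0.78Y + 876.54
Y − 0.78Y = 1772.54
0.22Y = 1772.54, so Y = 1772.54/0.22 = 8057

Y = 8057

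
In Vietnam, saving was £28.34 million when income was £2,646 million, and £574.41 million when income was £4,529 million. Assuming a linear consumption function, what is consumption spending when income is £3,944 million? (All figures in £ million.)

C = 3539.24

MPS = ΔS/ΔY = (574.41 − 28.34)/(4529 − 2646) = 546.07/1883 = 0.29
MPC = 1 − MPS = 0.71
Autonomous saving = 28.34 − 0.29(2646) = -739, so a = 739
C = 739 + 0.71(3944) = 739 + 2800.24 = 3539.24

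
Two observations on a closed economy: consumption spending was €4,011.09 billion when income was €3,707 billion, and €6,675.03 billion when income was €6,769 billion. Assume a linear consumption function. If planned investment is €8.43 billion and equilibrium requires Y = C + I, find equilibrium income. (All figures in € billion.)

Y = 6111

MPC = (6675.03 − 4011.09)/(6769 − 3707) = 2663.94/3062 = 0.87
a = 4011.09 − 0.87(3707) = 786
Equilibrium: Y = 786 + 0.87Y + 8.43
0.13Y = 794.43, so Y = 794.43/0.13 = 6111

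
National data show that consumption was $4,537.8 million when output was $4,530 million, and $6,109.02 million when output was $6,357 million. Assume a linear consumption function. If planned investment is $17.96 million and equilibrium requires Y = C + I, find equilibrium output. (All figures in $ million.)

MPC = (6109.02 − 4537.8)/(6357 − 4530) = 1571.22/1827 = 0.86
a = 4537.8 − 0.86(4530) = 642
Equilibrium: Y = 642 + 0.86Y + 17.96
0.14Y = 659.96, so Y = 659.96/0.14 = 4714

Y = 4714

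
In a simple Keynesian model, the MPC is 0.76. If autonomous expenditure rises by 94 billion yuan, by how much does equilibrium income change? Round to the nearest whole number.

The multiplier is 1/(1 − MPC) = 1/0.24.
ΔY = 94/0.24 = 391.67 ≈ 392

ΔY ≈ 392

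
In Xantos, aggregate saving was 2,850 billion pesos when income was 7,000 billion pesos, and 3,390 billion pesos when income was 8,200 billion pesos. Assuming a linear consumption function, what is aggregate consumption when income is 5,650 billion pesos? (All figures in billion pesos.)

MPS = ΔS/ΔY = (3390 − 2850)/(8200 − 7000) = 540/1200 = 0.45
MPC = 1 − MPS = 0.55
Autonomous saving = 2850 − 0.45(7000) = -300, so a = 300
C = 300 + 0.55(5650) = 300 + 3107.5 = 3407.5

C = 3407.5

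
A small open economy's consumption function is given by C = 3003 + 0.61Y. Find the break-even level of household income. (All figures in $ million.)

At break-even, C = Y: 3003 + 0.61Y = Y
0.39Y = 3003, so Y = 3003/0.39 = 7700

Y = 7700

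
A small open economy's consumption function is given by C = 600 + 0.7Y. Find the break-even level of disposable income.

Y = 2000

At break-even, C = Y: 600 + 0.7Y = Y
0.3Y = 600, so Y = 600/0.3 = 2000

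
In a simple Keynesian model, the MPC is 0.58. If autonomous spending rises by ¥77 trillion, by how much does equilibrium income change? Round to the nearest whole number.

The multiplier is 1/(1 − MPC) = 1/0.42.
ΔY = 77/0.42 = 183.33 ≈ 183

ΔY ≈ 183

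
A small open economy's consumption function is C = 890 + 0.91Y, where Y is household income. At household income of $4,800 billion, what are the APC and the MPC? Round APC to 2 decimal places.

APC = 1.10; MPC = 0.91

MPC = 0.91 (the slope of the consumption function)
C = 890 + 0.91(4800) = 5258, so APC = 5258/4800 = 1.10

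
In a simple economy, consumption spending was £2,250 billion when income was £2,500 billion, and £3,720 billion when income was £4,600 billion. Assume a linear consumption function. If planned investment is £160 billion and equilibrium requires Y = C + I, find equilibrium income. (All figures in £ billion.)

MPC = (3720 − 2250)/(4600 − 2500) = 1470/2100 = 0.7
a = 2250 − 0.7(2500) = 500
Equilibrium: Y = 500 + 0.7Y + 160
0.3Y = 660, so Y = 660/0.3 = 2200

Y = 2200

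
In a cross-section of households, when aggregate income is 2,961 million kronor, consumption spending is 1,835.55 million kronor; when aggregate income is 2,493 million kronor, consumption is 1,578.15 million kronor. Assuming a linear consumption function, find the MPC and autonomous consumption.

MPC = ΔC/ΔY = (1835.55 − 1578.15)/(2961 − 2493) = 257.4/468 = 0.55
a = C − MPC·Y = 1578.15 − 0.55(2493) = 1578.15 − 1371.15 = 207

MPC = 0.55; a = 207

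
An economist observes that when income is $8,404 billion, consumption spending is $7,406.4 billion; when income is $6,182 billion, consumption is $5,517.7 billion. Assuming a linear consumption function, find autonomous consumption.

MPC = ΔC/ΔY = (7406.4 − 5517.7)/(8404 − 6182) = 1888.7/2222 = 0.85
a = C − MPC·Y = 5517.7 − 0.85(6182) = 5517.7 − 5254.7 = 263

a = 263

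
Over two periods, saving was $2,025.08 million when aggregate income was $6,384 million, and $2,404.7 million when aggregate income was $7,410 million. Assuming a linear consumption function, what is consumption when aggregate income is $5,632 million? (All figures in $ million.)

C = 3885.16

MPS = ΔS/ΔY = (2404.7 − 2025.08)/(7410 − 6384) = 379.62/1026 = 0.37
MPC = 1 − MPS = 0.63
Autonomous saving = 2025.08 − 0.37(6384) = -337, so a = 337
C = 337 + 0.63(5632) = 337 + 3548.16 = 3885.16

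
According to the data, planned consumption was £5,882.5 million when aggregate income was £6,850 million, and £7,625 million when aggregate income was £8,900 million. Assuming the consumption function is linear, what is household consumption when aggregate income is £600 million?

MPC = (7625 − 5882.5)/(8900 − 6850) = 1742.5/2050 = 0.85
a = 5882.5 − 0.85(6850) = 5882.5 − 5822.5 = 60
C = 60 + 0.85(600) = 60 + 510 = 570

C = 570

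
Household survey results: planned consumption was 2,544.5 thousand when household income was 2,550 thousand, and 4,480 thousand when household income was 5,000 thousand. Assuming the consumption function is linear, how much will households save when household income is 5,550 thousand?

MPC = (4480 − 2544.5)/(5000 − 2550) = 1935.5/2450 = 0.79
a = 2544.5 − 0.79(2550) = 2544.5 − 2014.5 = 530
C = 530 + 0.79(5550) = 4914.5
S = 5550 − 4914.5 = 635.5

S = 635.5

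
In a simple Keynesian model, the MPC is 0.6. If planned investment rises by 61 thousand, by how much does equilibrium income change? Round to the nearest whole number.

The multiplier is 1/(1 − MPC) = 1/0.4.
ΔY = 61/0.4 = 152.50 ≈ 153

ΔY ≈ 153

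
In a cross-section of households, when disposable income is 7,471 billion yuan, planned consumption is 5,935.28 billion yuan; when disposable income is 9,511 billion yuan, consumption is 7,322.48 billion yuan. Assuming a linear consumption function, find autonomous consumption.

MPC = ΔC/ΔY = (7322.48 − 5935.28)/(9511 − 7471) = 1387.2/2040 = 0.68
a = C − MPC·Y = 5935.28 − 0.68(7471) = 5935.28 − 5080.28 = 855

a = 855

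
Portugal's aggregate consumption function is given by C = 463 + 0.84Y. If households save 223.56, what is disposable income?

S = Y − C = -463 + 0.16Y
-463 + 0.16Y = 223.56, so 0.16Y = 686.56 and Y = 4291

Y = 4291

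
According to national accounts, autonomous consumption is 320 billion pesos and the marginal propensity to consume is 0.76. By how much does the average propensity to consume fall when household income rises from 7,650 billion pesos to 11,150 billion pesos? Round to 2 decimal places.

ΔAPC = 0.01

At Y = 7650: C = 320 + 0.76(7650) = 6134, APC = 6134/7650 = 0.802
At Y = 11150: C = 8794, APC = 8794/11150 = 0.789
Fall in APC = 0.802 − 0.789 = 0.013 ≈ 0.01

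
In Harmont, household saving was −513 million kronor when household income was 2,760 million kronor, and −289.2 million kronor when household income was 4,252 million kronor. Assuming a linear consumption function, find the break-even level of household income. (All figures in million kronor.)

Y = 6180

MPS = ΔS/ΔY = (-289.2 − (-513))/(4252 − 2760) = 223.8/1492 = 0.15
MPC = 1 − MPS = 0.85
From S(2760) = -513: −a + 0.15(2760) = -513, so a = 414 − (-513) = 927
Break-even (S = 0): Y = a/MPS = 927/0.15 = 6180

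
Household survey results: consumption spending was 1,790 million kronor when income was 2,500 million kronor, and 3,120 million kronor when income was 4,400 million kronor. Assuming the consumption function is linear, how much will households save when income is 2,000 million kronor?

S = 560

MPC = (3120 − 1790)/(4400 − 2500) = 1330/1900 = 0.7
a = 1790 − 0.7(2500) = 1790 − 1750 = 40
C = 40 + 0.7(2000) = 1440
S = 2000 − 1440 = 560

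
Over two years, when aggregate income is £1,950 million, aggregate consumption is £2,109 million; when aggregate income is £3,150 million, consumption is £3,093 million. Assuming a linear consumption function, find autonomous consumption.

MPC = ΔC/ΔY = (3093 − 2109)/(3150 − 1950) = 984/1200 = 0.82
a = C − MPC·Y = 2109 − 0.82(1950) = 2109 − 1599 = 510

a = 510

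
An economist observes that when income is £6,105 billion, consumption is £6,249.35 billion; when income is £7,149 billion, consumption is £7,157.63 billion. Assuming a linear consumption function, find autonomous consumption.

MPC = ΔC/ΔY = (7157.63 − 6249.35)/(7149 − 6105) = 908.28/1044 = 0.87
a = C − MPC·Y = 6249.35 − 0.87(6105) = 6249.35 − 5311.35 = 938

a = 938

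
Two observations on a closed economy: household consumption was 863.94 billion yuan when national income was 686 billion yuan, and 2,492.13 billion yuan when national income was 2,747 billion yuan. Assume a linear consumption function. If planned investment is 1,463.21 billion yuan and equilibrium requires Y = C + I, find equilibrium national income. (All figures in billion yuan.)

Y = 8501

MPC = (2492.13 − 863.94)/(2747 − 686) = 1628.19/2061 = 0.79
a = 863.94 − 0.79(686) = 322
Equilibrium: Y = 322 + 0.79Y + 1463.21
0.21Y = 1785.21, so Y = 1785.21/0.21 = 8501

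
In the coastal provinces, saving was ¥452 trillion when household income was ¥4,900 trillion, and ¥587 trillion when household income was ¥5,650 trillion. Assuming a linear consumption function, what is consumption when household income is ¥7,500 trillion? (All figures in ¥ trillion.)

C = 6580

MPS = ΔS/ΔY = (587 − 452)/(5650 − 4900) = 135/750 = 0.18
MPC = 1 − MPS = 0.82
Autonomous saving = 452 − 0.18(4900) = -430, so a = 430
C = 430 + 0.82(7500) = 430 + 6150 = 6580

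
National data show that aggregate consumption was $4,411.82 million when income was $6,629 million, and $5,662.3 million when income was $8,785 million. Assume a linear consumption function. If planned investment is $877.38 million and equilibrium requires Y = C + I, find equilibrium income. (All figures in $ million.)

Y = 3439

MPC = (5662.3 − 4411.82)/(8785 − 6629) = 1250.48/2156 = 0.58
a = 4411.82 − 0.58(6629) = 567
Equilibrium: Y = 567 + 0.58Y + 877.38
0.42Y = 1444.38, so Y = 1444.38/0.42 = 3439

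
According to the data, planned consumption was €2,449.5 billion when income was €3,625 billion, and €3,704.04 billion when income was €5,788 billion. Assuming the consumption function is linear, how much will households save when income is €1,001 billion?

MPC = (3704.04 − 2449.5)/(5788 − 3625) = 1254.54/2163 = 0.58
a = 2449.5 − 0.58(3625) = 2449.5 − 2102.5 = 347
C = 347 + 0.58(1001) = 927.58
S = 1001 − 927.58 = 73.42

S = 73.42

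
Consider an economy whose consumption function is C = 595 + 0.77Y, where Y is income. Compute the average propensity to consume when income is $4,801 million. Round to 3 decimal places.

C = 595 + 0.77(4801) = 4291.77
APC = C/Y = 4291.77/4801 = 0.894

APC = 0.894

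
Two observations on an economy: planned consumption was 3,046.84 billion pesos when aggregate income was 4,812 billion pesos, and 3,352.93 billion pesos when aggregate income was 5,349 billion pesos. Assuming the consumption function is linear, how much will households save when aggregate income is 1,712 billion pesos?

MPC = (3352.93 − 3046.84)/(5349 − 4812) = 306.09/537 = 0.57
a = 3046.84 − 0.57(4812) = 3046.84 − 2742.84 = 304
C = 304 + 0.57(1712) = 1279.84
S = 1712 − 1279.84 = 432.16

S = 432.16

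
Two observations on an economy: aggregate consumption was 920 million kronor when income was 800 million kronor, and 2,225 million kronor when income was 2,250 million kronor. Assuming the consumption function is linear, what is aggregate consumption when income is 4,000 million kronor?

MPC = (2225 − 920)/(2250 − 800) = 1305/1450 = 0.9
a = 920 − 0.9(800) = 920 − 720 = 200
C = 200 + 0.9(4000) = 200 + 3600 = 3800

C = 3800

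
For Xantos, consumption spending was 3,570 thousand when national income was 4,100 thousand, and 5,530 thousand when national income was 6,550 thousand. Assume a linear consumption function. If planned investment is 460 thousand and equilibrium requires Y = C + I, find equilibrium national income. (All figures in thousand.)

MPC = (5530 − 3570)/(6550 − 4100) = 1960/2450 = 0.8
a = 3570 − 0.8(4100) = 290
Equilibrium: Y = 290 + 0.8Y + 460
0.2Y = 750, so Y = 750/0.2 = 3750

Y = 3750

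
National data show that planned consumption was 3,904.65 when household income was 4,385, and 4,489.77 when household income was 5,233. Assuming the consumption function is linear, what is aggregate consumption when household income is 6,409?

MPC = (4489.77 − 3904.65)/(5233 − 4385) = 585.12/848 = 0.69
a = 3904.65 − 0.69(4385) = 3904.65 − 3025.65 = 879
C = 879 + 0.69(6409) = 879 + 4422.21 = 5301.21

C = 5301.21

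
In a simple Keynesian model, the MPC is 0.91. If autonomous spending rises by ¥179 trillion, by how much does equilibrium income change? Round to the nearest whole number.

ΔY ≈ 1989

The multiplier is 1/(1 − MPC) = 1/0.09.
ΔY = 179/0.09 = 1988.89 ≈ 1989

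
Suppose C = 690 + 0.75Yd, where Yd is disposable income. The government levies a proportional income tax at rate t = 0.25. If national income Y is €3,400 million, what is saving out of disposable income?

S = -52.5

Yd = (1 − 0.25)(3400) = 0.75(3400) = 2550
C = 690 + 0.75(2550) = 690 + 1912.5 = 2602.5
S = Yd − C = 2550 − 2602.5 = -52.5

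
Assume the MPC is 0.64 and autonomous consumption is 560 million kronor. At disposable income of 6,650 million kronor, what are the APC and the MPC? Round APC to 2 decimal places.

APC = 0.72; MPC = 0.64

MPC = 0.64 (the slope of the consumption function)
C = 560 + 0.64(6650) = 4816, so APC = 4816/6650 = 0.72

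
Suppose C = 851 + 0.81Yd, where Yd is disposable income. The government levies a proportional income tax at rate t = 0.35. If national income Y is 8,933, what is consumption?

Yd = (1 − 0.35)(8933) = 0.65(8933) = 5806.45
C = 851 + 0.81(5806.45) = 851 + 4703.2245 = 5554.2245

C = 5554.2245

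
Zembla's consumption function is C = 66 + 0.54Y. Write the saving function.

S = Y − C = Y − (66 + 0.54Y) = -66 + (1 − 0.54)Y

S = -66 + 0.46Y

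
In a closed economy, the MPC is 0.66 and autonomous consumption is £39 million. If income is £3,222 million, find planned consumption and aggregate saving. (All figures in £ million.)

C = 2165.52; S = 1056.48

C = 39 + 0.66(3222) = 39 + 2126.52 = 2165.52
S = Y − C = 3222 − 2165.52 = 1056.48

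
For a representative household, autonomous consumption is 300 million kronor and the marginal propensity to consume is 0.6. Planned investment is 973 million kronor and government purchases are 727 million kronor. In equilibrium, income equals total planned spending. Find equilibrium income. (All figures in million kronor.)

Y = 5000

Y = C + I + G = 300 + 0.6Y + 973 + 727
Y − 0.6Y = 2000
0.4Y = 2000, so Y = 2000/0.4 = 5000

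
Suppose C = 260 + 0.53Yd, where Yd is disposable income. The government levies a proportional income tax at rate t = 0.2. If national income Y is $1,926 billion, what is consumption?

Yd = (1 − 0.2)(1926) = 0.8(1926) = 1540.8
C = 260 + 0.53(1540.8) = 260 + 816.624 = 1076.624

C = 1076.624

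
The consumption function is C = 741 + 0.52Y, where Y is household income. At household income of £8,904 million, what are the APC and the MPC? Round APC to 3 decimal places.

MPC = 0.52 (the slope of the consumption function)
C = 741 + 0.52(8904) = 5371.08, so APC = 5371.08/8904 = 0.603

APC = 0.603; MPC = 0.52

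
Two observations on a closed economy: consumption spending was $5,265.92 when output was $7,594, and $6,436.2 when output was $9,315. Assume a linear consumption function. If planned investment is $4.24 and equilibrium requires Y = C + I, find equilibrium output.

MPC = (6436.2 − 5265.92)/(9315 − 7594) = 1170.28/1721 = 0.68
a = 5265.92 − 0.68(7594) = 102
Equilibrium: Y = 102 + 0.68Y + 4.24
0.32Y = 106.24, so Y = 106.24/0.32 = 332

Y = 332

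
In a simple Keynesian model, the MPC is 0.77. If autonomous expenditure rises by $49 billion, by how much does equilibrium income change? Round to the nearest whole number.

ΔY ≈ 213

The multiplier is 1/(1 − MPC) = 1/0.23.
ΔY = 49/0.23 = 213.04 ≈ 213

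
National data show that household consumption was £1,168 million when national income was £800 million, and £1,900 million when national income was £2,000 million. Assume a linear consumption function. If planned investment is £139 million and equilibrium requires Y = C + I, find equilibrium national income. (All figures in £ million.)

MPC = (1900 − 1168)/(2000 − 800) = 732/1200 = 0.61
a = 1168 − 0.61(800) = 680
Equilibrium: Y = 680 + 0.61Y + 139
0.39Y = 819, so Y = 819/0.39 = 2100

Y = 2100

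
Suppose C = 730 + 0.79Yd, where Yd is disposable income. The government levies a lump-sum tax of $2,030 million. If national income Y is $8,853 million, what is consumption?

C = 6120.17

Yd = Y − T = 8853 − 2030 = 6823
C = 730 + 0.79(6823) = 730 + 5390.17 = 6120.17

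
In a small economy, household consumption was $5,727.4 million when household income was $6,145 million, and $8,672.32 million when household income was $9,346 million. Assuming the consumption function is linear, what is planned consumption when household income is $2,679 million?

MPC = (8672.32 − 5727.4)/(9346 − 6145) = 2944.92/3201 = 0.92
a = 5727.4 − 0.92(6145) = 5727.4 − 5653.4 = 74
C = 74 + 0.92(2679) = 74 + 2464.68 = 2538.68

C = 2538.68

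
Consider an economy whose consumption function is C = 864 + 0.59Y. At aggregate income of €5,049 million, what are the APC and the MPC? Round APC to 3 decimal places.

APC = 0.761; MPC = 0.59

MPC = 0.59 (the slope of the consumption function)
C = 864 + 0.59(5049) = 3842.91, so APC = 3842.91/5049 = 0.761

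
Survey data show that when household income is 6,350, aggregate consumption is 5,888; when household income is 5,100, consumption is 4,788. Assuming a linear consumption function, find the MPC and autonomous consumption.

MPC = ΔC/ΔY = (5888 − 4788)/(6350 − 5100) = 1100/1250 = 0.88
a = C − MPC·Y = 4788 − 0.88(5100) = 4788 − 4488 = 300

MPC = 0.88; a = 300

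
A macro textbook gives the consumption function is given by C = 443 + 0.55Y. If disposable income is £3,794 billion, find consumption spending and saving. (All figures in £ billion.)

C = 443 + 0.55(3794) = 443 + 2086.7 = 2529.7
S = Y − C = 3794 − 2529.7 = 1264.3

C = 2529.7; S = 1264.3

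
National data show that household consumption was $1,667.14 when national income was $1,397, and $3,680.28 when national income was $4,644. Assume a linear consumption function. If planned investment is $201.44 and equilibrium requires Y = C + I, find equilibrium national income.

Y = 2638

MPC = (3680.28 − 1667.14)/(4644 − 1397) = 2013.14/3247 = 0.62
a = 1667.14 − 0.62(1397) = 801
Equilibrium: Y = 801 + 0.62Y + 201.44
0.38Y = 1002.44, so Y = 1002.44/0.38 = 2638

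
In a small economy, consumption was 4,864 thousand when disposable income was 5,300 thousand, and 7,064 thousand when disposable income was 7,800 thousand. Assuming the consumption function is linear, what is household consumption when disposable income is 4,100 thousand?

C = 3808

MPC = (7064 − 4864)/(7800 − 5300) = 2200/2500 = 0.88
a = 4864 − 0.88(5300) = 4864 − 4664 = 200
C = 200 + 0.88(4100) = 200 + 3608 = 3808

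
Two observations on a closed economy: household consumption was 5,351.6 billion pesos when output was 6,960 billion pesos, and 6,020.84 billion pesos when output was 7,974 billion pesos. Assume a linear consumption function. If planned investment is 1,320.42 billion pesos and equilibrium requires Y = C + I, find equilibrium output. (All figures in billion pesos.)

MPC = (6020.84 − 5351.6)/(7974 − 6960) = 669.24/1014 = 0.66
a = 5351.6 − 0.66(6960) = 758
Equilibrium: Y = 758 + 0.66Y + 1320.42
0.34Y = 2078.42, so Y = 2078.42/0.34 = 6113

Y = 6113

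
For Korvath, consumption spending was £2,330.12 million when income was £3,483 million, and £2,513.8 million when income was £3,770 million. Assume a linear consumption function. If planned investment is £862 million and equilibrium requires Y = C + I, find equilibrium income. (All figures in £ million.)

MPC = (2513.8 − 2330.12)/(3770 − 3483) = 183.68/287 = 0.64
a = 2330.12 − 0.64(3483) = 101
Equilibrium: Y = 101 + 0.64Y + 862
0.36Y = 963, so Y = 963/0.36 = 2675

Y = 2675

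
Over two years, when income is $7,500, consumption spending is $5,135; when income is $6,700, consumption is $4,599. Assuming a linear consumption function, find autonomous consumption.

MPC = ΔC/ΔY = (5135 − 4599)/(7500 − 6700) = 536/800 = 0.67
a = C − MPC·Y = 4599 − 0.67(6700) = 4599 − 4489 = 110

a = 110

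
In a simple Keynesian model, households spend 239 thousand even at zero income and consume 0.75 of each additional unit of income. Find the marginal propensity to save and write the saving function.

MPS = 0.25; S = -239 + 0.25Y

MPS = 1 − MPC = 1 − 0.75 = 0.25
S = Y − C = -239 + 0.25Y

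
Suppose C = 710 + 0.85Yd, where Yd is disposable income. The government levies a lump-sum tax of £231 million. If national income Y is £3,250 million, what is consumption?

C = 3276.15

Yd = Y − T = 3250 − 231 = 3019
C = 710 + 0.85(3019) = 710 + 2566.15 = 3276.15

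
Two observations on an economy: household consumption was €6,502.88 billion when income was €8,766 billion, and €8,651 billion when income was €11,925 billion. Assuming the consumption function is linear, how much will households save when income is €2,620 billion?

MPC = (8651 − 6502.88)/(11925 − 8766) = 2148.12/3159 = 0.68
a = 6502.88 − 0.68(8766) = 6502.88 − 5960.88 = 542
C = 542 + 0.68(2620) = 2323.6
S = 2620 − 2323.6 = 296.4

S = 296.4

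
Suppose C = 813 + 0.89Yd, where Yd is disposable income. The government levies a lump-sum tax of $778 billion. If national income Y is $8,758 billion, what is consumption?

Yd = Y − T = 8758 − 778 = 7980
C = 813 + 0.89(7980) = 813 + 7102.2 = 7915.2

C = 7915.2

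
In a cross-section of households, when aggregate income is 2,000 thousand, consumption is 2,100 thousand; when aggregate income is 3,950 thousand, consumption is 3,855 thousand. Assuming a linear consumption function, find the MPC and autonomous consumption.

MPC = 0.9; a = 300

MPC = ΔC/ΔY = (3855 − 2100)/(3950 − 2000) = 1755/1950 = 0.9
a = C − MPC·Y = 2100 − 0.9(2000) = 2100 − 1800 = 300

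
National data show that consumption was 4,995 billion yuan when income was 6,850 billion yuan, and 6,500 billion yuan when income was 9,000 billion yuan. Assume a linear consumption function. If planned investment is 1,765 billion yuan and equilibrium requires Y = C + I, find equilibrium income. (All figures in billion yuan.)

Y = 6550

MPC = (6500 − 4995)/(9000 − 6850) = 1505/2150 = 0.7
a = 4995 − 0.7(6850) = 200
Equilibrium: Y = 200 + 0.7Y + 1765
0.3Y = 1965, so Y = 1965/0.3 = 6550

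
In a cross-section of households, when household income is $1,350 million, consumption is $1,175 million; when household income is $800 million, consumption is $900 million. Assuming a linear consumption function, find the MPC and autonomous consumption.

MPC = ΔC/ΔY = (1175 − 900)/(1350 − 800) = 275/550 = 0.5
a = C − MPC·Y = 900 − 0.5(800) = 900 − 400 = 500

MPC = 0.5; a = 500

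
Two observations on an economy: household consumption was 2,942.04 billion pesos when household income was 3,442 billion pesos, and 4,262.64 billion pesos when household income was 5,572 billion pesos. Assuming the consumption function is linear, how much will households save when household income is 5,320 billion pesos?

S = 1213.6

MPC = (4262.64 − 2942.04)/(5572 − 3442) = 1320.6/2130 = 0.62
a = 2942.04 − 0.62(3442) = 2942.04 − 2134.04 = 808
C = 808 + 0.62(5320) = 4106.4
S = 5320 − 4106.4 = 1213.6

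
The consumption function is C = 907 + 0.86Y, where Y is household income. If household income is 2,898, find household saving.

C = 907 + 0.86(2898) = 907 + 2492.28 = 3399.28
S = Y − C = 2898 − 3399.28 = -501.28

S = -501.28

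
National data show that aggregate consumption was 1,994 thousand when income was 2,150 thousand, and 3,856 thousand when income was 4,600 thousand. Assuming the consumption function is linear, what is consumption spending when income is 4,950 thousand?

MPC = (3856 − 1994)/(4600 − 2150) = 1862/2450 = 0.76
a = 1994 − 0.76(2150) = 1994 − 1634 = 360
C = 360 + 0.76(4950) = 360 + 3762 = 4122

C = 4122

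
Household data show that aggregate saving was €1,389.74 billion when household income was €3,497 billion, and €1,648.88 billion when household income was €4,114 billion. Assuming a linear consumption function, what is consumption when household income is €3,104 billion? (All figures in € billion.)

C = 1879.32

MPS = ΔS/ΔY = (1648.88 − 1389.74)/(4114 − 3497) = 259.14/617 = 0.42
MPC = 1 − MPS = 0.58
Autonomous saving = 1389.74 − 0.42(3497) = -79, so a = 79
C = 79 + 0.58(3104) = 79 + 1800.32 = 1879.32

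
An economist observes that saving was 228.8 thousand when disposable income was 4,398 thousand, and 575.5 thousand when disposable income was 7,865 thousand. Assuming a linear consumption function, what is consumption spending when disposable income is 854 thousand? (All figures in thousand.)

MPS = ΔS/ΔY = (575.5 − 228.8)/(7865 − 4398) = 346.7/3467 = 0.1
MPC = 1 − MPS = 0.9
Autonomous saving = 228.8 − 0.1(4398) = -211, so a = 211
C = 211 + 0.9(854) = 211 + 768.6 = 979.6

C = 979.6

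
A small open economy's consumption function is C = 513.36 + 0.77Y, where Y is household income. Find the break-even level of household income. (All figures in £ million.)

Y = 2232

At break-even, C = Y: 513.36 + 0.77Y = Y
0.23Y = 513.36, so Y = 513.36/0.23 = 2232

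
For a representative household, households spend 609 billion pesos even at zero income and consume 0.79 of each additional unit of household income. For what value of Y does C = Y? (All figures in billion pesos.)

Y = 2900

At break-even, C = Y: 609 + 0.79Y = Y
0.21Y = 609, so Y = 609/0.21 = 2900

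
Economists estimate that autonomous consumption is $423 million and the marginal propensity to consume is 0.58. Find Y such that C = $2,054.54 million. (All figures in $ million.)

Y = 2813

423 + 0.58Y = 2054.54
0.58Y = 1631.54, so Y = 1631.54/0.58 = 2813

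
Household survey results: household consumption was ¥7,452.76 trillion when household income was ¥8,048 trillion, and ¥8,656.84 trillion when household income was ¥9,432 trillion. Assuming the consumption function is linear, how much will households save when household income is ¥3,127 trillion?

S = -44.49

MPC = (8656.84 − 7452.76)/(9432 − 8048) = 1204.08/1384 = 0.87
a = 7452.76 − 0.87(8048) = 7452.76 − 7001.76 = 451
C = 451 + 0.87(3127) = 3171.49
S = 3127 − 3171.49 = -44.49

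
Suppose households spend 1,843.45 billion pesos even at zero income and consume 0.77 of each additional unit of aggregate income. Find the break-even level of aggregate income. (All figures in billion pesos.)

Y = 8015

At break-even, C = Y: 1843.45 + 0.77Y = Y
0.23Y = 1843.45, so Y = 1843.45/0.23 = 8015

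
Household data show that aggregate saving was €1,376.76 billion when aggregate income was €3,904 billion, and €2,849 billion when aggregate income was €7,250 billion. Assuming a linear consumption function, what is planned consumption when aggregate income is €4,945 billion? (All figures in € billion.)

C = 3110.2

MPS = ΔS/ΔY = (2849 − 1376.76)/(7250 − 3904) = 1472.24/3346 = 0.44
MPC = 1 − MPS = 0.56
Autonomous saving = 1376.76 − 0.44(3904) = -341, so a = 341
C = 341 + 0.56(4945) = 341 + 2769.2 = 3110.2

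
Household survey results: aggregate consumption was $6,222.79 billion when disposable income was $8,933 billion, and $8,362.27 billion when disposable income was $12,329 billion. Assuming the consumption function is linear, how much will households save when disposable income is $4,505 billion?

MPC = (8362.27 − 6222.79)/(12329 − 8933) = 2139.48/3396 = 0.63
a = 6222.79 − 0.63(8933) = 6222.79 − 5627.79 = 595
C = 595 + 0.63(4505) = 3433.15
S = 4505 − 3433.15 = 1071.85

S = 1071.85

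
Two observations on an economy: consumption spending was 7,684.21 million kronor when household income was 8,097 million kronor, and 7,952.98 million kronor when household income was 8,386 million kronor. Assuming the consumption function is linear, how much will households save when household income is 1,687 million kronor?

MPC = (7952.98 − 7684.21)/(8386 − 8097) = 268.77/289 = 0.93
a = 7684.21 − 0.93(8097) = 7684.21 − 7530.21 = 154
C = 154 + 0.93(1687) = 1722.91
S = 1687 − 1722.91 = -35.91

S = -35.91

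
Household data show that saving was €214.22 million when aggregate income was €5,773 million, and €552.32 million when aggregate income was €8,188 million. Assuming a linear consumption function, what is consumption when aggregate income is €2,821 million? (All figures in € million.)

MPS = ΔS/ΔY = (552.32 − 214.22)/(8188 − 5773) = 338.1/2415 = 0.14
MPC = 1 − MPS = 0.86
Autonomous saving = 214.22 − 0.14(5773) = -594, so a = 594
C = 594 + 0.86(2821) = 594 + 2426.06 = 3020.06

C = 3020.06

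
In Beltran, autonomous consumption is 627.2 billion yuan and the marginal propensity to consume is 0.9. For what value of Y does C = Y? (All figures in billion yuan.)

Y = 6272

At break-even, C = Y: 627.2 + 0.9Y = Y
0.1Y = 627.2, so Y = 627.2/0.1 = 6272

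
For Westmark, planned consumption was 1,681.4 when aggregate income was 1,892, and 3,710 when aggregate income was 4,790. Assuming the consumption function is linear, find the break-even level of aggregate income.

MPC = (3710 − 1681.4)/(4790 − 1892) = 2028.6/2898 = 0.7
a = 1681.4 − 0.7(1892) = 1681.4 − 1324.4 = 357
Break-even: Y = a/(1−MPC) = 357/0.3 = 1190

Y = 1190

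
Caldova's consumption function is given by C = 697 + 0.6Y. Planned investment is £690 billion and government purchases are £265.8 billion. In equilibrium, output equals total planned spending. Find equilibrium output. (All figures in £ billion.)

Y = 4132

Y = C + I + G = 697 + 0.6Y + 690 + 265.8
Y − 0.6Y = 1652.8
0.4Y = 1652.8, so Y = 1652.8/0.4 = 4132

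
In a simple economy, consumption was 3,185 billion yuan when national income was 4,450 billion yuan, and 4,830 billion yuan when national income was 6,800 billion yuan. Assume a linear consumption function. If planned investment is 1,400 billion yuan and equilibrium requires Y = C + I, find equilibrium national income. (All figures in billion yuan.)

Y = 4900

MPC = (4830 − 3185)/(6800 − 4450) = 1645/2350 = 0.7
a = 3185 − 0.7(4450) = 70
Equilibrium: Y = 70 + 0.7Y + 1400
0.3Y = 1470, so Y = 1470/0.3 = 4900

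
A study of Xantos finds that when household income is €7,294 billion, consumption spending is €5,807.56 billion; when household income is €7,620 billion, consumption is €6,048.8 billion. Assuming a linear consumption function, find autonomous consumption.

MPC = ΔC/ΔY = (6048.8 − 5807.56)/(7620 − 7294) = 241.24/326 = 0.74
a = C − MPC·Y = 5807.56 − 0.74(7294) = 5807.56 − 5397.56 = 410

a = 410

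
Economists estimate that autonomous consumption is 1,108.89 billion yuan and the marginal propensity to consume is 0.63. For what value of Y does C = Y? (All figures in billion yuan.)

Y = 2997

At break-even, C = Y: 1108.89 + 0.63Y = Y
0.37Y = 1108.89, so Y = 1108.89/0.37 = 2997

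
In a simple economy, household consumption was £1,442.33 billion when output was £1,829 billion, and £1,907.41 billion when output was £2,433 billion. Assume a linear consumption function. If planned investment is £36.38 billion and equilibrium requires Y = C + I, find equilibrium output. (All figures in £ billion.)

Y = 306

MPC = (1907.41 − 1442.33)/(2433 − 1829) = 465.08/604 = 0.77
a = 1442.33 − 0.77(1829) = 34
Equilibrium: Y = 34 + 0.77Y + 36.38
0.23Y = 70.38, so Y = 70.38/0.23 = 306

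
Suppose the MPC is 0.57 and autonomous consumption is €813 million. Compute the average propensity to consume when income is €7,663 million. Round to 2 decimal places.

C = 813 + 0.57(7663) = 5180.91
APC = C/Y = 5180.91/7663 = 0.68

APC = 0.68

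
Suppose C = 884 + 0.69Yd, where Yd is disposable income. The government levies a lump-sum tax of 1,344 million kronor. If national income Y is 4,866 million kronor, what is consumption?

Yd = Y − T = 4866 − 1344 = 3522
C = 884 + 0.69(3522) = 884 + 2430.18 = 3314.18

C = 3314.18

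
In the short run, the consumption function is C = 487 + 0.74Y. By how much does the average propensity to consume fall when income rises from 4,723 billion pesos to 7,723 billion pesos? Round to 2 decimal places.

ΔAPC = 0.04

At Y = 4723: C = 487 + 0.74(4723) = 3982.02, APC = 3982.02/4723 = 0.843
At Y = 7723: C = 6202.02, APC = 6202.02/7723 = 0.803
Fall in APC = 0.843 − 0.803 = 0.04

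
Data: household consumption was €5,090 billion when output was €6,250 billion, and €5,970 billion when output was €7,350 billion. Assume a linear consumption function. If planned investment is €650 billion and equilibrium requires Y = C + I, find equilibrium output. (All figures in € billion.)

MPC = (5970 − 5090)/(7350 − 6250) = 880/1100 = 0.8
a = 5090 − 0.8(6250) = 90
Equilibrium: Y = 90 + 0.8Y + 650
0.2Y = 740, so Y = 740/0.2 = 3700

Y = 3700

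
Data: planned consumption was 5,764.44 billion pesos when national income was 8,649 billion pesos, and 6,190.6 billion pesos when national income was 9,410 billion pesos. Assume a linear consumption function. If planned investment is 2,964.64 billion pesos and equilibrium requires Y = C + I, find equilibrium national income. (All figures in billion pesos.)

Y = 8831

MPC = (6190.6 − 5764.44)/(9410 − 8649) = 426.16/761 = 0.56
a = 5764.44 − 0.56(8649) = 921
Equilibrium: Y = 921 + 0.56Y + 2964.64
0.44Y = 3885.64, so Y = 3885.64/0.44 = 8831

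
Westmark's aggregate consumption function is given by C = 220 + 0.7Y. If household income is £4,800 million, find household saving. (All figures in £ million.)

C = 220 + 0.7(4800) = 220 + 3360 = 3580
S = Y − C = 4800 − 3580 = 1220

S = 1220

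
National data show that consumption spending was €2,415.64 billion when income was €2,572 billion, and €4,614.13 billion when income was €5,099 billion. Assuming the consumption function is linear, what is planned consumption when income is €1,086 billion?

MPC = (4614.13 − 2415.64)/(5099 − 2572) = 2198.49/2527 = 0.87
a = 2415.64 − 0.87(2572) = 2415.64 − 2237.64 = 178
C = 178 + 0.87(1086) = 178 + 944.82 = 1122.82

C = 1122.82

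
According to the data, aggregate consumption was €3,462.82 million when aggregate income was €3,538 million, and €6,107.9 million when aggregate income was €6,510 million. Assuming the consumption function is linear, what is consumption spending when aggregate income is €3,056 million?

C = 3033.84

MPC = (6107.9 − 3462.82)/(6510 − 3538) = 2645.08/2972 = 0.89
a = 3462.82 − 0.89(3538) = 3462.82 − 3148.82 = 314
C = 314 + 0.89(3056) = 314 + 2719.84 = 3033.84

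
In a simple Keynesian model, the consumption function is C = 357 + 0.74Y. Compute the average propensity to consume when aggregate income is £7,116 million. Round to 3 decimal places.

APC = 0.790

C = 357 + 0.74(7116) = 5622.84
APC = C/Y = 5622.84/7116 = 0.790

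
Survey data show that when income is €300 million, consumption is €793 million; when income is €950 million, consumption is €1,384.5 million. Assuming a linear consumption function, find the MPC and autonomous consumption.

MPC = ΔC/ΔY = (1384.5 − 793)/(950 − 300) = 591.5/650 = 0.91
a = C − MPC·Y = 793 − 0.91(300) = 793 − 273 = 520

MPC = 0.91; a = 520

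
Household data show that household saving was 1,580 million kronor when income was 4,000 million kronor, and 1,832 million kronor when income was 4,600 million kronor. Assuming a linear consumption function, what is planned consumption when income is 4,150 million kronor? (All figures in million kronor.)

MPS = ΔS/ΔY = (1832 − 1580)/(4600 − 4000) = 252/600 = 0.42
MPC = 1 − MPS = 0.58
Autonomous saving = 1580 − 0.42(4000) = -100, so a = 100
C = 100 + 0.58(4150) = 100 + 2407 = 2507

C = 2507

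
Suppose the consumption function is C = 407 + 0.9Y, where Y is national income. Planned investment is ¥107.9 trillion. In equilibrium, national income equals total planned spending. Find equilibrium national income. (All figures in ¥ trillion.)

Y = 5149

Y = C + I = 407 + 0.9Y + 107.9
Y − 0.9Y = 514.9
0.1Y = 514.9, so Y = 514.9/0.1 = 5149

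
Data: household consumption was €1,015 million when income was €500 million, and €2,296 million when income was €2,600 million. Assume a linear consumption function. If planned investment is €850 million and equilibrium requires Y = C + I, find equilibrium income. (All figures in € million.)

MPC = (2296 − 1015)/(2600 − 500) = 1281/2100 = 0.61
a = 1015 − 0.61(500) = 710
Equilibrium: Y = 710 + 0.61Y + 850
0.39Y = 1560, so Y = 1560/0.39 = 4000

Y = 4000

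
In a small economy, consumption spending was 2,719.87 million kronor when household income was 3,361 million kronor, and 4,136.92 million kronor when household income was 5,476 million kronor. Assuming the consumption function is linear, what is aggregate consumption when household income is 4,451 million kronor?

MPC = (4136.92 − 2719.87)/(5476 − 3361) = 1417.05/2115 = 0.67
a = 2719.87 − 0.67(3361) = 2719.87 − 2251.87 = 468
C = 468 + 0.67(4451) = 468 + 2982.17 = 3450.17

C = 3450.17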